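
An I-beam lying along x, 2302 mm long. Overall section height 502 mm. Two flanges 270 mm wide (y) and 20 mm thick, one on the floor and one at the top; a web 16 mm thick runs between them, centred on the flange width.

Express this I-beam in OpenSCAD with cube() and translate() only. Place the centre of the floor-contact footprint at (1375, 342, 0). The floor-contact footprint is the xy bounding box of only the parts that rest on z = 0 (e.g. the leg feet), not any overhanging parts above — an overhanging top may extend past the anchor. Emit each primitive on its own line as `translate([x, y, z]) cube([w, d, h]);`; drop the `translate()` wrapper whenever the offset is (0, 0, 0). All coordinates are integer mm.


translate([224, 207, 0]) cube([2302, 270, 20]);
translate([224, 334, 20]) cube([2302, 16, 462]);
translate([224, 207, 482]) cube([2302, 270, 20]);


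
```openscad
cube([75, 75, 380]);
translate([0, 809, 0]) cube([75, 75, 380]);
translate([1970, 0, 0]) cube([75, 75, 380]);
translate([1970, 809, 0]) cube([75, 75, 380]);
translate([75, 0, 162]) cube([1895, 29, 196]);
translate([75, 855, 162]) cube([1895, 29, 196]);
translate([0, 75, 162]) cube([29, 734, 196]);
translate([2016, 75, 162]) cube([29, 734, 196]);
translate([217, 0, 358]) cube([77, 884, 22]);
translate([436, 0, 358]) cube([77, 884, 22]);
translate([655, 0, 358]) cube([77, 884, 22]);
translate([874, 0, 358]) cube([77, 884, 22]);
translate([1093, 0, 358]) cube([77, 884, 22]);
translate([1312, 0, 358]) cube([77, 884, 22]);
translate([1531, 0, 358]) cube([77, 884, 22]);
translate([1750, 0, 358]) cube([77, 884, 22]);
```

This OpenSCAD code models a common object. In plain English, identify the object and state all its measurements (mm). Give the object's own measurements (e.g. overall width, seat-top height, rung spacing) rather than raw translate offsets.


A bed frame 2045 mm long (x) by 884 mm wide (y). Four 75×75 mm corner posts, 380 mm tall, at the corners of the footprint. Four rails of 29 mm thickness and 196 mm height run between adjacent posts with their undersides at z = 162 mm, their outer faces flush with the outside of the frame (the two x-running rails run between the posts' inner faces; the two y-running rails run between the posts' inner faces). 8 slats, each 77 mm wide (x) and 22 mm thick, lie across the top of the two x-running rails, running the full 884 mm width of the frame in y; along x they sit between the end posts with a 142 mm gap after the −x posts and between neighbouring slats, leaving 143 mm before the +x posts.


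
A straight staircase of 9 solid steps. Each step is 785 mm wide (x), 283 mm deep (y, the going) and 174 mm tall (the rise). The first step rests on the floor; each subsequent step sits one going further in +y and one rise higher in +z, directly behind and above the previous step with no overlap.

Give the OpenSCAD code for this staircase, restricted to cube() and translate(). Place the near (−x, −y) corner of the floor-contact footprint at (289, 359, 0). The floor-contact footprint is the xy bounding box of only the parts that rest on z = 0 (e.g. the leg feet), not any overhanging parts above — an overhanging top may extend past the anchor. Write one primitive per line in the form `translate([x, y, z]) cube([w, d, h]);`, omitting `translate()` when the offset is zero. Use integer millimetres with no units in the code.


translate([289, 359, 0]) cube([785, 283, 174]);
translate([289, 642, 174]) cube([785, 283, 174]);
translate([289, 925, 348]) cube([785, 283, 174]);
translate([289, 1208, 522]) cube([785, 283, 174]);
translate([289, 1491, 696]) cube([785, 283, 174]);
translate([289, 1774, 870]) cube([785, 283, 174]);
translate([289, 2057, 1044]) cube([785, 283, 174]);
translate([289, 2340, 1218]) cube([785, 283, 174]);
translate([289, 2623, 1392]) cube([785, 283, 174]);


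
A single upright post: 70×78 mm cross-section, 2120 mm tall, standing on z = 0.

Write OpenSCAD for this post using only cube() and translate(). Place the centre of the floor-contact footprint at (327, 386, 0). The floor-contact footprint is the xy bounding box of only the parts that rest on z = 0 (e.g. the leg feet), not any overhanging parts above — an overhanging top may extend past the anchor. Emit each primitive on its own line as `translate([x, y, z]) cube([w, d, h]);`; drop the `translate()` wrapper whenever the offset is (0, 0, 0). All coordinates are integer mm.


translate([292, 347, 0]) cube([70, 78, 2120]);


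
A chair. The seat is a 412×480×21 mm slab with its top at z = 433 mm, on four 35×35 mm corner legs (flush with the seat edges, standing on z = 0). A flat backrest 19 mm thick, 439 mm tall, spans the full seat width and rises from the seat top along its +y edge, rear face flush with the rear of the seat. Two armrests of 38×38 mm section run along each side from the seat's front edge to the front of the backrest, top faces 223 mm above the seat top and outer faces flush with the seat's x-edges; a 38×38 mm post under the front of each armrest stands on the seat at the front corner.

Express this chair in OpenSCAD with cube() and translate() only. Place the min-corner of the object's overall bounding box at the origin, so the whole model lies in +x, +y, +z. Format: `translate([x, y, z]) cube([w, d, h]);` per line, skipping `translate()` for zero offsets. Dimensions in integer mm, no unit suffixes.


translate([0, 0, 412]) cube([412, 480, 21]);
cube([35, 35, 412]);
translate([377, 0, 0]) cube([35, 35, 412]);
translate([0, 445, 0]) cube([35, 35, 412]);
translate([377, 445, 0]) cube([35, 35, 412]);
translate([0, 461, 433]) cube([412, 19, 439]);
translate([0, 0, 618]) cube([38, 461, 38]);
translate([374, 0, 618]) cube([38, 461, 38]);
translate([0, 0, 433]) cube([38, 38, 185]);
translate([374, 0, 433]) cube([38, 38, 185]);


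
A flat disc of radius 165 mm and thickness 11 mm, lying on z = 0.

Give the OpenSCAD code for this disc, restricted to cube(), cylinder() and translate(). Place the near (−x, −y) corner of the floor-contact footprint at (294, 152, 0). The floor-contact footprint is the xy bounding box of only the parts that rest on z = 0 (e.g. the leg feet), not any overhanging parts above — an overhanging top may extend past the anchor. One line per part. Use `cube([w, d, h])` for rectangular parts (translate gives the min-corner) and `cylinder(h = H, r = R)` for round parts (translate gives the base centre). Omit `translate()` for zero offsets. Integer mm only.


translate([459, 317, 0]) cylinder(h = 11, r = 165);


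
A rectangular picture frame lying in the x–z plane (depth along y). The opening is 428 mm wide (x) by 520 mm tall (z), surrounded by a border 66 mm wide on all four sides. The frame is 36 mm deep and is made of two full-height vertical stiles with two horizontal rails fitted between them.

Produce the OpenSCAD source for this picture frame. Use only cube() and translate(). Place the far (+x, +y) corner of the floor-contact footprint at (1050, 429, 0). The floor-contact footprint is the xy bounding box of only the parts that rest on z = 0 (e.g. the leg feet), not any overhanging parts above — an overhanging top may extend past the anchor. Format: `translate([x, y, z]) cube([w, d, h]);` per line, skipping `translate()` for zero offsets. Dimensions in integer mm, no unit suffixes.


translate([490, 393, 0]) cube([66, 36, 652]);
translate([984, 393, 0]) cube([66, 36, 652]);
translate([556, 393, 0]) cube([428, 36, 66]);
translate([556, 393, 586]) cube([428, 36, 66]);


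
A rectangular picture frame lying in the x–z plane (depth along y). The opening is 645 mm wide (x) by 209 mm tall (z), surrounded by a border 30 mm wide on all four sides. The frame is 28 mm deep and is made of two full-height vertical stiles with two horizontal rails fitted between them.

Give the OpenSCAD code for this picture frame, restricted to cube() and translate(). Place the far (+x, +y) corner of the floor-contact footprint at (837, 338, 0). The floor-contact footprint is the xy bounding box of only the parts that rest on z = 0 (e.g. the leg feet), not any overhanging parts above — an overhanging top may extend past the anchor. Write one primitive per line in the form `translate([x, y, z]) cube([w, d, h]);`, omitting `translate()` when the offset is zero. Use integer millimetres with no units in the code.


translate([132, 310, 0]) cube([30, 28, 269]);
translate([807, 310, 0]) cube([30, 28, 269]);
translate([162, 310, 0]) cube([645, 28, 30]);
translate([162, 310, 239]) cube([645, 28, 30]);


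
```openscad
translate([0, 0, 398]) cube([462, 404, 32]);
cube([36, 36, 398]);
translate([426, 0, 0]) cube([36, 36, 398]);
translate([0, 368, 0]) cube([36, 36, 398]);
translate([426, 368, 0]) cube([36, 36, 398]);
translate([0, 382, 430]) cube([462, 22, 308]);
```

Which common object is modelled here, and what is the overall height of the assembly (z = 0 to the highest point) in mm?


A chair. The overall height is 738 mm.

A slab on four corner posts with a tall panel at the back — a chair. The seat slab sits at z = 398 with thickness 32, and the 308 mm backrest starts at the seat top, so the overall height is 398 + 32 + 308 = 738 mm.


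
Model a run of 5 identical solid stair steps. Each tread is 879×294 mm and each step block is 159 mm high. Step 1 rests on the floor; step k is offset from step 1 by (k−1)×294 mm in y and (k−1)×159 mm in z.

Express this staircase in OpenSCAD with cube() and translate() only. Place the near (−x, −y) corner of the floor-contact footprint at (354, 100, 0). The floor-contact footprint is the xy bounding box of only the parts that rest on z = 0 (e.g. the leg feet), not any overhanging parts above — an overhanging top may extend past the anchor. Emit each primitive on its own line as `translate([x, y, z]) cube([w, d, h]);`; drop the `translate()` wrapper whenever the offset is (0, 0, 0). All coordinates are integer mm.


translate([354, 100, 0]) cube([879, 294, 159]);
translate([354, 394, 159]) cube([879, 294, 159]);
translate([354, 688, 318]) cube([879, 294, 159]);
translate([354, 982, 477]) cube([879, 294, 159]);
translate([354, 1276, 636]) cube([879, 294, 159]);


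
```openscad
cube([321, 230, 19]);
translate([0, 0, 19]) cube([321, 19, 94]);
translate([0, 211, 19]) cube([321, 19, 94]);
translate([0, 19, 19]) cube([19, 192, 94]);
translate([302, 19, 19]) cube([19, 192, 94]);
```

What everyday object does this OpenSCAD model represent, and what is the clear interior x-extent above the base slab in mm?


An open box. The internal width is 283 mm.

A 321×230 base slab with four walls standing on it — an open box. The base is 321 mm wide and the walls are 19 mm thick, so the internal width is 321 − 2 × 19 = 283 mm.


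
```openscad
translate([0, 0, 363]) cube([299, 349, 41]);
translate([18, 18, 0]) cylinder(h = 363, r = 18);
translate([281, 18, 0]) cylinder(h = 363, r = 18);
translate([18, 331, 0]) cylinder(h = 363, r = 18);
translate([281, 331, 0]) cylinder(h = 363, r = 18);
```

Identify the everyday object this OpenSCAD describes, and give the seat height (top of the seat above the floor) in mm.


A stool. The seat height is 404 mm.

A 299×349×41 slab at z = 363 on four corner cylinders — a stool. The seat top is 363 + 41 = 404 mm.


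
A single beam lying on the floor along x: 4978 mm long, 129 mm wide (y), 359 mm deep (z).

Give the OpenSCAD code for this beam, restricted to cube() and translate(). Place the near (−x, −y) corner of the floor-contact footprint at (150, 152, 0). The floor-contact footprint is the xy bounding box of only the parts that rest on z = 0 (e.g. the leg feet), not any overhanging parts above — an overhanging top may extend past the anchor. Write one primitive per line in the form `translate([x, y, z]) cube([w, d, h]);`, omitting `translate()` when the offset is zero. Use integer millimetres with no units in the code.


translate([150, 152, 0]) cube([4978, 129, 359]);


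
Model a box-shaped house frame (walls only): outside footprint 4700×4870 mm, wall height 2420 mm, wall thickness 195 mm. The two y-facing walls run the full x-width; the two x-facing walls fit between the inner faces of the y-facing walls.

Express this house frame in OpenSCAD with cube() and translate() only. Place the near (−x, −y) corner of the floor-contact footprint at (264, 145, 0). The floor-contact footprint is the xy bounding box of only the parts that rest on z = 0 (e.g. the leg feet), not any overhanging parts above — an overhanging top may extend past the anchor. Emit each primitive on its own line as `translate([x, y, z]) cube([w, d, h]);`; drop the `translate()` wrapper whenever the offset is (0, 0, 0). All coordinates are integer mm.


translate([264, 145, 0]) cube([4700, 195, 2420]);
translate([264, 4820, 0]) cube([4700, 195, 2420]);
translate([264, 340, 0]) cube([195, 4480, 2420]);
translate([4769, 340, 0]) cube([195, 4480, 2420]);


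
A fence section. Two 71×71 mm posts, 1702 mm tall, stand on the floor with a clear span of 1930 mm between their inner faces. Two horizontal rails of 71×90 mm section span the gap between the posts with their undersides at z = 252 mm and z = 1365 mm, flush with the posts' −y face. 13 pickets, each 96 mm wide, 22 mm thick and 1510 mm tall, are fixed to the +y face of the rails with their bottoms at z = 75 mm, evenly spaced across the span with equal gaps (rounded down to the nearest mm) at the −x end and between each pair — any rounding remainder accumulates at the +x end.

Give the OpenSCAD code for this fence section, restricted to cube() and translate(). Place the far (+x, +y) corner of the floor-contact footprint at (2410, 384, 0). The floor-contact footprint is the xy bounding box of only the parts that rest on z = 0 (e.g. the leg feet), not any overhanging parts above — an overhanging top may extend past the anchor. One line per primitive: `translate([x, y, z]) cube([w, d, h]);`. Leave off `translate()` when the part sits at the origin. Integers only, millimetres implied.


translate([338, 313, 0]) cube([71, 71, 1702]);
translate([2339, 313, 0]) cube([71, 71, 1702]);
translate([409, 313, 252]) cube([1930, 71, 90]);
translate([409, 313, 1365]) cube([1930, 71, 90]);
translate([457, 384, 75]) cube([96, 22, 1510]);
translate([601, 384, 75]) cube([96, 22, 1510]);
translate([745, 384, 75]) cube([96, 22, 1510]);
translate([889, 384, 75]) cube([96, 22, 1510]);
translate([1033, 384, 75]) cube([96, 22, 1510]);
translate([1177, 384, 75]) cube([96, 22, 1510]);
translate([1321, 384, 75]) cube([96, 22, 1510]);
translate([1465, 384, 75]) cube([96, 22, 1510]);
translate([1609, 384, 75]) cube([96, 22, 1510]);
translate([1753, 384, 75]) cube([96, 22, 1510]);
translate([1897, 384, 75]) cube([96, 22, 1510]);
translate([2041, 384, 75]) cube([96, 22, 1510]);
translate([2185, 384, 75]) cube([96, 22, 1510]);


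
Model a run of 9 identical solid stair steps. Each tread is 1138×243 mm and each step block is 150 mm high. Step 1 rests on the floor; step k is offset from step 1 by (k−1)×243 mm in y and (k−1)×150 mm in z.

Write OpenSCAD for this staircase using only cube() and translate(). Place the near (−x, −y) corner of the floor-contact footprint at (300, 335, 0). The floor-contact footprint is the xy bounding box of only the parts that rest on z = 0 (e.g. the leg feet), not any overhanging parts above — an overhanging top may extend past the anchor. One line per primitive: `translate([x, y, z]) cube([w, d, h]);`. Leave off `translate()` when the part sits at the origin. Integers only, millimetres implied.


translate([300, 335, 0]) cube([1138, 243, 150]);
translate([300, 578, 150]) cube([1138, 243, 150]);
translate([300, 821, 300]) cube([1138, 243, 150]);
translate([300, 1064, 450]) cube([1138, 243, 150]);
translate([300, 1307, 600]) cube([1138, 243, 150]);
translate([300, 1550, 750]) cube([1138, 243, 150]);
translate([300, 1793, 900]) cube([1138, 243, 150]);
translate([300, 2036, 1050]) cube([1138, 243, 150]);
translate([300, 2279, 1200]) cube([1138, 243, 150]);


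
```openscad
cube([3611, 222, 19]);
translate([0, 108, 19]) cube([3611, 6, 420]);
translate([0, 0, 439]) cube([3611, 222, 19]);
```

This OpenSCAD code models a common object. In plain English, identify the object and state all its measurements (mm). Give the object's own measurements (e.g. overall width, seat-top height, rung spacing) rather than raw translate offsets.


An I-beam lying along x, 3611 mm long. Overall section height 458 mm. Two flanges 222 mm wide (y) and 19 mm thick, one on the floor and one at the top; a web 6 mm thick runs between them, centred on the flange width.


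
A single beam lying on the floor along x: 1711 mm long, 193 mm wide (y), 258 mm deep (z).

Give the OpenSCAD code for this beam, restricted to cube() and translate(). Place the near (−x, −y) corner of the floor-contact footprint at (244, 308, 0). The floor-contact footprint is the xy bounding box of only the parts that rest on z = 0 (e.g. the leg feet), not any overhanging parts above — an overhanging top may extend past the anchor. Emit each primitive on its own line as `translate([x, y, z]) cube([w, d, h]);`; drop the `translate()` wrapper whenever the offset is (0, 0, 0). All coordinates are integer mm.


translate([244, 308, 0]) cube([1711, 193, 258]);


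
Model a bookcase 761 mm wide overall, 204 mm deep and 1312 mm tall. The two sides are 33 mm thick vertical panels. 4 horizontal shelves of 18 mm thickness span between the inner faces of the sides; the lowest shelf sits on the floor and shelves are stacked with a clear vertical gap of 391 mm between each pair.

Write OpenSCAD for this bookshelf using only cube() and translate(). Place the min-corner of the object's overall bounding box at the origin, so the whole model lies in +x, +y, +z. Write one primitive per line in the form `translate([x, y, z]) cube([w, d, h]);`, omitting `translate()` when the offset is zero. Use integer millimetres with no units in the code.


cube([33, 204, 1312]);
translate([728, 0, 0]) cube([33, 204, 1312]);
translate([33, 0, 0]) cube([695, 204, 18]);
translate([33, 0, 409]) cube([695, 204, 18]);
translate([33, 0, 818]) cube([695, 204, 18]);
translate([33, 0, 1227]) cube([695, 204, 18]);


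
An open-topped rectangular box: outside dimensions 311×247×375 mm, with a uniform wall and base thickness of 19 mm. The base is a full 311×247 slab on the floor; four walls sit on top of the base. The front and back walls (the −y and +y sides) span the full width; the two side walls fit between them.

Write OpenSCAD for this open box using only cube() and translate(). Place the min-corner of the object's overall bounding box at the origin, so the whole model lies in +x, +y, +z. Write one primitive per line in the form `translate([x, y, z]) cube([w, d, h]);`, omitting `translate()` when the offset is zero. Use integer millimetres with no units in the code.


cube([311, 247, 19]);
translate([0, 0, 19]) cube([311, 19, 356]);
translate([0, 228, 19]) cube([311, 19, 356]);
translate([0, 19, 19]) cube([19, 209, 356]);
translate([292, 19, 19]) cube([19, 209, 356]);


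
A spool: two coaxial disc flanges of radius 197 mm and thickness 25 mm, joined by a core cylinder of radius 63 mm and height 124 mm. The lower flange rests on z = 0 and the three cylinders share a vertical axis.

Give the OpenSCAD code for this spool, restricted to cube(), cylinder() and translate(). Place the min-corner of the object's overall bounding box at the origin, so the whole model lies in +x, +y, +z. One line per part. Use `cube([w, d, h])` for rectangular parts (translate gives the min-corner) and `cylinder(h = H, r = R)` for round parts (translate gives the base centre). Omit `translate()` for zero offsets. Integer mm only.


translate([197, 197, 0]) cylinder(h = 25, r = 197);
translate([197, 197, 25]) cylinder(h = 124, r = 63);
translate([197, 197, 149]) cylinder(h = 25, r = 197);


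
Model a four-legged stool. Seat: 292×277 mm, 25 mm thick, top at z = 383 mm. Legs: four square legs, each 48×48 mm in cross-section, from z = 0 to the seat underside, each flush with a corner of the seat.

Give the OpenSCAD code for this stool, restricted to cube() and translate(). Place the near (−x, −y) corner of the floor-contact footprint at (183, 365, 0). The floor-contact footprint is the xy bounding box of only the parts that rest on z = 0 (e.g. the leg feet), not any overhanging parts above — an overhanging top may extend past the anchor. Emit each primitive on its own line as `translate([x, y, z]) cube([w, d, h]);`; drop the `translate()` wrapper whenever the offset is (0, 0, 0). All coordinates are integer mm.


// leg_h = 383 - 25 = 358
translate([183, 365, 358]) cube([292, 277, 25]);
translate([183, 365, 0]) cube([48, 48, 358]);
translate([427, 365, 0]) cube([48, 48, 358]);
translate([183, 594, 0]) cube([48, 48, 358]);
translate([427, 594, 0]) cube([48, 48, 358]);


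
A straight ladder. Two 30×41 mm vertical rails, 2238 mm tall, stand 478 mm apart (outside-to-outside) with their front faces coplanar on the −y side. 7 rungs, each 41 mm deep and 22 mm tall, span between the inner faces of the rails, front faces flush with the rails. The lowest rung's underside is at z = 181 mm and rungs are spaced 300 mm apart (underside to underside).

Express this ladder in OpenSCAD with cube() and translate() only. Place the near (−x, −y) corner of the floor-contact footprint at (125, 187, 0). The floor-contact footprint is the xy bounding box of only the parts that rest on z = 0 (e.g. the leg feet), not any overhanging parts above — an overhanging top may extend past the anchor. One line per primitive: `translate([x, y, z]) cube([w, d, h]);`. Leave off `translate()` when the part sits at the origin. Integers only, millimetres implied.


// rung span = 478 - 2*30 = 418
// rung[k] z = 181 + k*300
translate([125, 187, 0]) cube([30, 41, 2238]);
translate([573, 187, 0]) cube([30, 41, 2238]);
translate([155, 187, 181]) cube([418, 41, 22]);
translate([155, 187, 481]) cube([418, 41, 22]);
translate([155, 187, 781]) cube([418, 41, 22]);
translate([155, 187, 1081]) cube([418, 41, 22]);
translate([155, 187, 1381]) cube([418, 41, 22]);
translate([155, 187, 1681]) cube([418, 41, 22]);
translate([155, 187, 1981]) cube([418, 41, 22]);


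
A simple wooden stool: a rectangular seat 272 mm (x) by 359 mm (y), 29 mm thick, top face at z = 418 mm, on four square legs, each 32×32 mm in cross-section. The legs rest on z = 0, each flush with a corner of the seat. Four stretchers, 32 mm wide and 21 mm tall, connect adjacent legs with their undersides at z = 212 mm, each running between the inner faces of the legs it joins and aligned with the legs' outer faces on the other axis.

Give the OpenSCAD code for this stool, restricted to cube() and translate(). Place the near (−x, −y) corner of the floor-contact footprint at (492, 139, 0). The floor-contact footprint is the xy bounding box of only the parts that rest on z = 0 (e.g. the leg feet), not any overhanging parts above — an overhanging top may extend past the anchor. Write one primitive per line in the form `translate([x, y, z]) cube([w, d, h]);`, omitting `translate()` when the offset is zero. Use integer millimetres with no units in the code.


// leg_h = 418 - 29 = 389
// stretcher span = 272 - 2*32 = 208
translate([492, 139, 389]) cube([272, 359, 29]);
translate([492, 139, 0]) cube([32, 32, 389]);
translate([732, 139, 0]) cube([32, 32, 389]);
translate([492, 466, 0]) cube([32, 32, 389]);
translate([732, 466, 0]) cube([32, 32, 389]);
translate([524, 139, 212]) cube([208, 32, 21]);
translate([524, 466, 212]) cube([208, 32, 21]);
translate([492, 171, 212]) cube([32, 295, 21]);
translate([732, 171, 212]) cube([32, 295, 21]);


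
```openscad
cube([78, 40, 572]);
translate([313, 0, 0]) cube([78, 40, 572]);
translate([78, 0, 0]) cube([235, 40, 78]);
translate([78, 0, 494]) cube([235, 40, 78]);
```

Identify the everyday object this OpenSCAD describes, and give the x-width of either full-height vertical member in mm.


A picture frame. The border width is 78 mm.

Four thin pieces enclosing a rectangular opening — a picture frame. The two full-height stiles are 572 mm tall; the top rail sits at z = 494 and is 78 mm tall, so the border above the opening is 572 − 494 = 78 mm, matching the stile x-width.


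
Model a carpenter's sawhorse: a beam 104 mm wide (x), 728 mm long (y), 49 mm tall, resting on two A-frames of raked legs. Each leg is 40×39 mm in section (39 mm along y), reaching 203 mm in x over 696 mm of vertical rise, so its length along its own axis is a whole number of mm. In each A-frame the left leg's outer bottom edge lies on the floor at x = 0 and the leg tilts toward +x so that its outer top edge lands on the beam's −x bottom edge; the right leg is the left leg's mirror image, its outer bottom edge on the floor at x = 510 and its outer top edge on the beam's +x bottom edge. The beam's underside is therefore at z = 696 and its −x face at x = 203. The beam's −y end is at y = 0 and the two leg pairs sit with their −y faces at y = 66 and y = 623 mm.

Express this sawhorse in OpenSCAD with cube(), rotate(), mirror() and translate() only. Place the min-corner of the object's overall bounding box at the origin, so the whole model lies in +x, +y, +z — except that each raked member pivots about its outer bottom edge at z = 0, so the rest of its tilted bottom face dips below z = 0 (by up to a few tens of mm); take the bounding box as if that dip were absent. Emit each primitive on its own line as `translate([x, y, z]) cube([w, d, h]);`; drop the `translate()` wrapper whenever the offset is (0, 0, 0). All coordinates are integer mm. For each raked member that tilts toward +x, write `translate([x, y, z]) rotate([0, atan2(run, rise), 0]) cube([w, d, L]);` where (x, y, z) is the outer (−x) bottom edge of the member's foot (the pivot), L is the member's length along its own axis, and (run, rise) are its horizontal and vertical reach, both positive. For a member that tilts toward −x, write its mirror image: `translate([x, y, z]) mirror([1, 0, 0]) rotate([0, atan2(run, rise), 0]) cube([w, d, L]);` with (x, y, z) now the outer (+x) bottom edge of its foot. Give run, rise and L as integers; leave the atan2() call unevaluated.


// leg length = √(203² + 696²) = 725
// right-leg outer foot x = 2·203 + 104 = 510
// beam min-corner = (203, 0, 696)
translate([203, 0, 696]) cube([104, 728, 49]);
translate([0, 66, 0]) rotate([0, atan2(203, 696), 0]) cube([40, 39, 725]);
translate([510, 66, 0]) mirror([1, 0, 0]) rotate([0, atan2(203, 696), 0]) cube([40, 39, 725]);
translate([0, 623, 0]) rotate([0, atan2(203, 696), 0]) cube([40, 39, 725]);
translate([510, 623, 0]) mirror([1, 0, 0]) rotate([0, atan2(203, 696), 0]) cube([40, 39, 725]);


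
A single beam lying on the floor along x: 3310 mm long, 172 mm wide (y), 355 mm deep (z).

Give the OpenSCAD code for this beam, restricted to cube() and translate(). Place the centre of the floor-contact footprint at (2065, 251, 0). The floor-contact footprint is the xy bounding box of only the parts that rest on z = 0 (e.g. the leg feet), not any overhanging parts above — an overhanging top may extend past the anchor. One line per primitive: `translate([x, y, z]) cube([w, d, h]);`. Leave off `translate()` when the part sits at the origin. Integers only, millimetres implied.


translate([410, 165, 0]) cube([3310, 172, 355]);


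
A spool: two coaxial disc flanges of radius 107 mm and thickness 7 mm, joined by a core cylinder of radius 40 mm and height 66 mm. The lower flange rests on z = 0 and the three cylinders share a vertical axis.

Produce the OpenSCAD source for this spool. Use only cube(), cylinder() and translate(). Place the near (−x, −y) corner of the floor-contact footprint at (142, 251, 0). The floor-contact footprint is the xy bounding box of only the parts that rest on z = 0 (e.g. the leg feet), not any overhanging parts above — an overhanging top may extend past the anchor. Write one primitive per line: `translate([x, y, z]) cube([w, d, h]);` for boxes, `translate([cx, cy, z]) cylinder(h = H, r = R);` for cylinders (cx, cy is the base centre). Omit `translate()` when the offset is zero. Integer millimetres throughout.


translate([249, 358, 0]) cylinder(h = 7, r = 107);
translate([249, 358, 7]) cylinder(h = 66, r = 40);
translate([249, 358, 73]) cylinder(h = 7, r = 107);


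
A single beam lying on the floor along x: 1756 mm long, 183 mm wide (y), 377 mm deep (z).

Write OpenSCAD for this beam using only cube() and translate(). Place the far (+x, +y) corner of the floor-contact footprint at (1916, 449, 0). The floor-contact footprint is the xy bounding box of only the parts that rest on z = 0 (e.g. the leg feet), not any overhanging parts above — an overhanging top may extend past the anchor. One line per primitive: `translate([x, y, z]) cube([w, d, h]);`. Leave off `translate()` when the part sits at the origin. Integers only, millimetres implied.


translate([160, 266, 0]) cube([1756, 183, 377]);


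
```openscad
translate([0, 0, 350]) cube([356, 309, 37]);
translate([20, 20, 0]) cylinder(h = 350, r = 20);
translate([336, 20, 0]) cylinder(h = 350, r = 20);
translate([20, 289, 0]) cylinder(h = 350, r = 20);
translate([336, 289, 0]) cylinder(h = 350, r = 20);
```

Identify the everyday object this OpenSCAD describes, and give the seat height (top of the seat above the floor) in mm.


A stool. The seat height is 387 mm.

A 356×309×37 slab at z = 350 on four corner cylinders — a stool. The seat top is 350 + 37 = 387 mm.


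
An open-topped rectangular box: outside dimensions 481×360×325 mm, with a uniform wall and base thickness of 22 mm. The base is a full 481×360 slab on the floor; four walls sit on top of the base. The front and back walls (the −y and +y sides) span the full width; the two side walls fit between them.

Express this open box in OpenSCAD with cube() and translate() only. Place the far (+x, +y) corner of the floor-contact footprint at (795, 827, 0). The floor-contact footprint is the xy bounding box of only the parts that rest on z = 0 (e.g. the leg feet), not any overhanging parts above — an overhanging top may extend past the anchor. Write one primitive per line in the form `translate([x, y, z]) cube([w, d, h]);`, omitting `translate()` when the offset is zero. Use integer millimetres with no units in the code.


translate([314, 467, 0]) cube([481, 360, 22]);
translate([314, 467, 22]) cube([481, 22, 303]);
translate([314, 805, 22]) cube([481, 22, 303]);
translate([314, 489, 22]) cube([22, 316, 303]);
translate([773, 489, 22]) cube([22, 316, 303]);


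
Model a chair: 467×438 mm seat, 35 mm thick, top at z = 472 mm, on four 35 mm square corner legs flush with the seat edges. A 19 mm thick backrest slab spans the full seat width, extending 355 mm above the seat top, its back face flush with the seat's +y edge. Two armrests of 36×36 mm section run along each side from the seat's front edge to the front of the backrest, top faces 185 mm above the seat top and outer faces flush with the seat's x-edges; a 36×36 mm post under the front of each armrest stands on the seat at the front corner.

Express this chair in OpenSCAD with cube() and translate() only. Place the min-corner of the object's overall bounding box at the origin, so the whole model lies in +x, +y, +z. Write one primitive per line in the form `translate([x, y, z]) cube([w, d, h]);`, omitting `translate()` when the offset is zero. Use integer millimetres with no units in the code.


// leg_h = 472 - 35 = 437
// arm post h = 185 - 36 = 149
translate([0, 0, 437]) cube([467, 438, 35]);
cube([35, 35, 437]);
translate([432, 0, 0]) cube([35, 35, 437]);
translate([0, 403, 0]) cube([35, 35, 437]);
translate([432, 403, 0]) cube([35, 35, 437]);
translate([0, 419, 472]) cube([467, 19, 355]);
translate([0, 0, 621]) cube([36, 419, 36]);
translate([431, 0, 621]) cube([36, 419, 36]);
translate([0, 0, 472]) cube([36, 36, 149]);
translate([431, 0, 472]) cube([36, 36, 149]);


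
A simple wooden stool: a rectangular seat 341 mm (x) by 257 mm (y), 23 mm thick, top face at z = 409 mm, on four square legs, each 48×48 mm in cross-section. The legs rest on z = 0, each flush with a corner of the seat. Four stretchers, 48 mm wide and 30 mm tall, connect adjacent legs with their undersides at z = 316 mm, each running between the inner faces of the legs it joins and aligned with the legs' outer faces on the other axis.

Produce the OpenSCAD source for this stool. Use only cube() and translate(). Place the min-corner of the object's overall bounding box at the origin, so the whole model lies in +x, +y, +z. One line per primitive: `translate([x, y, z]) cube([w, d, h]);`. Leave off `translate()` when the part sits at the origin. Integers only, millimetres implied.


translate([0, 0, 386]) cube([341, 257, 23]);
cube([48, 48, 386]);
translate([293, 0, 0]) cube([48, 48, 386]);
translate([0, 209, 0]) cube([48, 48, 386]);
translate([293, 209, 0]) cube([48, 48, 386]);
translate([48, 0, 316]) cube([245, 48, 30]);
translate([48, 209, 316]) cube([245, 48, 30]);
translate([0, 48, 316]) cube([48, 161, 30]);
translate([293, 48, 316]) cube([48, 161, 30]);


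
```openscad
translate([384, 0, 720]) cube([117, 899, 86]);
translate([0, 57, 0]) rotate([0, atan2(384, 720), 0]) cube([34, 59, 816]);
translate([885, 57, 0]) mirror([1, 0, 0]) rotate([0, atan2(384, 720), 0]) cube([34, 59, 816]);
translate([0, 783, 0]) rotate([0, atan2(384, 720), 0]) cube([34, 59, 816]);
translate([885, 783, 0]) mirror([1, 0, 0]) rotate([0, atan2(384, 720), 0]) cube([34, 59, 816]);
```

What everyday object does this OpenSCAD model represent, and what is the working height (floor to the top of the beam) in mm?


A sawhorse. The overall height is 806 mm.

A beam across two mirrored pairs of raked legs — a sawhorse. The beam's underside is at z = 720 (matching the legs' vertical rise in atan2(384, 720)) and the beam is 86 mm tall, so its top is at 720 + 86 = 806 mm. The raked legs top out at the beam's underside, so that is the highest point.


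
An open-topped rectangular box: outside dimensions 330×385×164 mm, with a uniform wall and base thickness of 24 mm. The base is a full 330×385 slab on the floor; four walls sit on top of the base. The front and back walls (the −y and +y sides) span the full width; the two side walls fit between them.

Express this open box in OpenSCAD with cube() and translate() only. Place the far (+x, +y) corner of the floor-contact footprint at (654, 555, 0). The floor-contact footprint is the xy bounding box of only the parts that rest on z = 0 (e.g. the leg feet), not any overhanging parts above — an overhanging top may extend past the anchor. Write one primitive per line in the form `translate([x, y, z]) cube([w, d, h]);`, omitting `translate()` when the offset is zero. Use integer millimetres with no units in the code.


translate([324, 170, 0]) cube([330, 385, 24]);
translate([324, 170, 24]) cube([330, 24, 140]);
translate([324, 531, 24]) cube([330, 24, 140]);
translate([324, 194, 24]) cube([24, 337, 140]);
translate([630, 194, 24]) cube([24, 337, 140]);


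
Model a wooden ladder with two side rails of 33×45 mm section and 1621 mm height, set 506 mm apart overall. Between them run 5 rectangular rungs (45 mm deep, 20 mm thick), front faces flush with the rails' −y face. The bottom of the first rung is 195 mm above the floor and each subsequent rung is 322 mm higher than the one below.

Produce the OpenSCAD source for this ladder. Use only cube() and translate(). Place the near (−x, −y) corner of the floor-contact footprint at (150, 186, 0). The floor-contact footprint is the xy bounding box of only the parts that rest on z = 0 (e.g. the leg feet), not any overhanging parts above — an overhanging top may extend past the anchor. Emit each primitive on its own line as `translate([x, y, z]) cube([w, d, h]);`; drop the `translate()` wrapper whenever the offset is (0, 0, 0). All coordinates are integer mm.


translate([150, 186, 0]) cube([33, 45, 1621]);
translate([623, 186, 0]) cube([33, 45, 1621]);
translate([183, 186, 195]) cube([440, 45, 20]);
translate([183, 186, 517]) cube([440, 45, 20]);
translate([183, 186, 839]) cube([440, 45, 20]);
translate([183, 186, 1161]) cube([440, 45, 20]);
translate([183, 186, 1483]) cube([440, 45, 20]);


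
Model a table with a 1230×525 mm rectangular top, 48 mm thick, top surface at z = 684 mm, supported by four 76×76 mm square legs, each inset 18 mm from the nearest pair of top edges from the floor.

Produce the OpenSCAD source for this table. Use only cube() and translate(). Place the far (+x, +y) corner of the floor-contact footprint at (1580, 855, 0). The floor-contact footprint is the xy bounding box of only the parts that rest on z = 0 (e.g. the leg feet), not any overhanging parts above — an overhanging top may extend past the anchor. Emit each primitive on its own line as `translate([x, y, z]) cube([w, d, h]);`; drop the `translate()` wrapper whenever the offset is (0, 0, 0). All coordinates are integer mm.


translate([368, 348, 636]) cube([1230, 525, 48]);
translate([386, 366, 0]) cube([76, 76, 636]);
translate([1504, 366, 0]) cube([76, 76, 636]);
translate([386, 779, 0]) cube([76, 76, 636]);
translate([1504, 779, 0]) cube([76, 76, 636]);


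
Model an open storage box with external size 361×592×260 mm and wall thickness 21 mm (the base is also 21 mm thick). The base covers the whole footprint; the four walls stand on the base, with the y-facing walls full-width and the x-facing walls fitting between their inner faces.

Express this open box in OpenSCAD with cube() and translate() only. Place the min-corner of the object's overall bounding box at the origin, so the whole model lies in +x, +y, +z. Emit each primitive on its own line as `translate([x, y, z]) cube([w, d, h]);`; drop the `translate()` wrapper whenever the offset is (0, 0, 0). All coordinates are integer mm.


cube([361, 592, 21]);
translate([0, 0, 21]) cube([361, 21, 239]);
translate([0, 571, 21]) cube([361, 21, 239]);
translate([0, 21, 21]) cube([21, 550, 239]);
translate([340, 21, 21]) cube([21, 550, 239]);


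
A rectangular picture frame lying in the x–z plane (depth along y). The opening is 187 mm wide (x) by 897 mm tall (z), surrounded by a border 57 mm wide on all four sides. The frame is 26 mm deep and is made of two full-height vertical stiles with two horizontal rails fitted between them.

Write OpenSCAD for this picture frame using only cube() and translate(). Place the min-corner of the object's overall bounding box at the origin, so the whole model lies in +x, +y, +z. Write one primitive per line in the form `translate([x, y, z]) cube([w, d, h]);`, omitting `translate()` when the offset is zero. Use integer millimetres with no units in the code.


cube([57, 26, 1011]);
translate([244, 0, 0]) cube([57, 26, 1011]);
translate([57, 0, 0]) cube([187, 26, 57]);
translate([57, 0, 954]) cube([187, 26, 57]);


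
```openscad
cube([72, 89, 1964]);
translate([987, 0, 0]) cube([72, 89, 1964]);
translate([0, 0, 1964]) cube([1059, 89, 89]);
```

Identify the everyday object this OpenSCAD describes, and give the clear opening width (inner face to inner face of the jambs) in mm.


A door frame. The clear opening width is 915 mm.

Two 1964 mm tall posts with a header on top — a door frame. The left jamb is 72 mm wide at x = 0; the right jamb starts at x = 987. The clear opening is 987 − 72 = 915 mm.


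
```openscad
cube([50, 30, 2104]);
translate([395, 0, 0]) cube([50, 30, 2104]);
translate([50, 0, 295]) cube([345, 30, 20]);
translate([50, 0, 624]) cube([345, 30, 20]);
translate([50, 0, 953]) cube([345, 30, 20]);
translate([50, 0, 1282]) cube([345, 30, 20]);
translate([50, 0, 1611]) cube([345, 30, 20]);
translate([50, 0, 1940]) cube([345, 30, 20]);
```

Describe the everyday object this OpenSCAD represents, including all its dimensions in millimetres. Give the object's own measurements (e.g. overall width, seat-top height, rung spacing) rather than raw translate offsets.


A straight ladder. Two 50×30 mm vertical rails, 2104 mm tall, stand 445 mm apart (outside-to-outside) with their front faces coplanar on the −y side. 6 rungs, each 30 mm deep and 20 mm tall, span between the inner faces of the rails, front faces flush with the rails. The lowest rung's underside is at z = 295 mm and rungs are spaced 329 mm apart (underside to underside).
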